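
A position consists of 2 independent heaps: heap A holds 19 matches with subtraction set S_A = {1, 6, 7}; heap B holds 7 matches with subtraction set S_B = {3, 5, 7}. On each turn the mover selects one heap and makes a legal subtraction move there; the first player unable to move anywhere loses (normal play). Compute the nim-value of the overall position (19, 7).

1

Heap A, S = {1, 6, 7}:
n :  0  1  2  3  4  5  6  7  8  9 10 11 12 13 14 15 16 17 18 19
G :  0  1  0  1  0  1  2  3  2  3  2  3  0  1  0  1  0  1  2  3
G_A(19) = 3.
Heap B, S = {3, 5, 7}:
n : 0 1 2 3 4 5 6 7
G : 0 0 0 1 1 1 2 2
G_B(7) = 2.
Combined Grundy value = 3 ⊕ 2 = 1.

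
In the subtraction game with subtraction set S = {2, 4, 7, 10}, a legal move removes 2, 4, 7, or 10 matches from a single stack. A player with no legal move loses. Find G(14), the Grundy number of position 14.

1

n :  0  1  2  3  4  5  6  7  8  9 10 11 12 13 14
G :  0  0  1  1  2  2  0  3  1  0  2  1  0  2  1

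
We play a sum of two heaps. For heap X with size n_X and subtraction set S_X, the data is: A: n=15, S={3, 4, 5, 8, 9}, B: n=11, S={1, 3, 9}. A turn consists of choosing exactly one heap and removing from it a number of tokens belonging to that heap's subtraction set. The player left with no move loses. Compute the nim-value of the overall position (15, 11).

Heap A, S = {3, 4, 5, 8, 9}:
G(0) = 0
G(1) = mex{} = 0
G(2) = mex{} = 0
G(3) = mex{0} = 1
G(4) = mex{0,0} = 1
G(5) = mex{0,0,0} = 1
G(6) = mex{1,0,0} = 2
G(7) = mex{1,1,0} = 2
G(8) = mex{1,1,1,0} = 2
G(9) = mex{2,1,1,0,0} = 3
G(10) = mex{2,2,1,0,0} = 3
G(11) = mex{2,2,2,1,0} = 3
G(12) = mex{3,2,2,1,1} = 0
G(13) = mex{3,3,2,1,1} = 0
G(14) = mex{3,3,3,2,1} = 0
G(15) = mex{0,3,3,2,2} = 1
G_A(15) = 1.
Heap B, S = {1, 3, 9}:
G(0) = 0
G(1) = mex{0} = 1
G(2) = mex{1} = 0
G(3) = mex{0,0} = 1
G(4) = mex{1,1} = 0
G(5) = mex{0,0} = 1
G(6) = mex{1,1} = 0
G(7) = mex{0,0} = 1
G(8) = mex{1,1} = 0
G(9) = mex{0,0,0} = 1
G(10) = mex{1,1,1} = 0
G(11) = mex{0,0,0} = 1
G_B(11) = 1.
Combined Grundy value = 1 ⊕ 1 = 0.

0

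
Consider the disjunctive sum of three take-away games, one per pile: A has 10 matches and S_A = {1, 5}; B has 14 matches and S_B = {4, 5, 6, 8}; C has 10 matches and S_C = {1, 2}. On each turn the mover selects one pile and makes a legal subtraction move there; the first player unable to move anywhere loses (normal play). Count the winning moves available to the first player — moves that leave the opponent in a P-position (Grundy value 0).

4

Pile A, S = {1, 5}:
G(0) = 0
G(1) = mex{0} = 1
G(2) = mex{1} = 0
G(3) = mex{0} = 1
G(4) = mex{1} = 0
G(5) = mex{0,0} = 1
G(6) = mex{1,1} = 0
G(7) = mex{0,0} = 1
G(8) = mex{1,1} = 0
G(9) = mex{0,0} = 1
G(10) = mex{1,1} = 0
G_A(10) = 0.
Pile B, S = {4, 5, 6, 8}:
n :  0  1  2  3  4  5  6  7  8  9 10 11 12 13 14
G :  0  0  0  0  1  1  1  1  2  2  2  2  0  0  0
G_B(14) = 0.
Pile C, S = {1, 2}:
G(0) = 0
G(1) = mex{0} = 1
G(2) = mex{1,0} = 2
G(3) = mex{2,1} = 0
G(4) = mex{0,2} = 1
G(5) = mex{1,0} = 2
G(6) = mex{2,1} = 0
G(7) = mex{0,2} = 1
G(8) = mex{1,0} = 2
G(9) = mex{2,1} = 0
G(10) = mex{0,2} = 1
G_C(10) = 1.
Combined Grundy value = 0 ⊕ 0 ⊕ 1 = 1.
A winning move leaves total XOR = 0, i.e. changes one component's Grundy value g to g ⊕ X where X is the current total.
Pile A: need g' = 0⊕1 = 1. Options: 10−1→G=1, 10−5→G=1. Hits: 2.
Pile B: need g' = 0⊕1 = 1. Options: 14−4→G=2, 14−5→G=2, 14−6→G=2, 14−8→G=1. Hits: 1.
Pile C: need g' = 1⊕1 = 0. Options: 10−1→G=0, 10−2→G=2. Hits: 1.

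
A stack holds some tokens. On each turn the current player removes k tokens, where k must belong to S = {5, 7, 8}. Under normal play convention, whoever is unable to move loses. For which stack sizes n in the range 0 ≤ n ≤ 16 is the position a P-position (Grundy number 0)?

n :  0  1  2  3  4  5  6  7  8  9 10 11 12 13 14 15 16
G :  0  0  0  0  0  1  1  1  1  1  2  2  2  0  0  0  0
P-positions are exactly the n with G(n) = 0.

0, 1, 2, 3, 4, 13, 14, 15, 16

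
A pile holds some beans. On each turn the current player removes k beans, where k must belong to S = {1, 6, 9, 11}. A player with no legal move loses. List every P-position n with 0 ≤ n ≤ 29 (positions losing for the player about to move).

G(0) = 0
G(1) = mex{0} = 1
G(2) = mex{1} = 0
G(3) = mex{0} = 1
G(4) = mex{1} = 0
G(5) = mex{0} = 1
G(6) = mex{1,0} = 2
G(7) = mex{2,1} = 0
G(8) = mex{0,0} = 1
G(9) = mex{1,1,0} = 2
G(10) = mex{2,0,1} = 3
G(11) = mex{3,1,0,0} = 2
G(12) = mex{2,2,1,1} = 0
G(13) = mex{0,0,0,0} = 1
G(14) = mex{1,1,1,1} = 0
G(15) = mex{0,2,2,0} = 1
G(16) = mex{1,3,0,1} = 2
G(17) = mex{2,2,1,2} = 0
G(18) = mex{0,0,2,0} = 1
G(19) = mex{1,1,3,1} = 0
G(20) = mex{0,0,2,2} = 1
G(21) = mex{1,1,0,3} = 2
G(22) = mex{2,2,1,2} = 0
G(23) = mex{0,0,0,0} = 1
G(24) = mex{1,1,1,1} = 0
G(25) = mex{0,0,2,0} = 1
G(26) = mex{1,1,0,1} = 2
G(27) = mex{2,2,1,2} = 0
G(28) = mex{0,0,0,0} = 1
G(29) = mex{1,1,1,1} = 0
P-positions are exactly the n with G(n) = 0.

0, 2, 4, 7, 12, 14, 17, 19, 22, 24, 27, 29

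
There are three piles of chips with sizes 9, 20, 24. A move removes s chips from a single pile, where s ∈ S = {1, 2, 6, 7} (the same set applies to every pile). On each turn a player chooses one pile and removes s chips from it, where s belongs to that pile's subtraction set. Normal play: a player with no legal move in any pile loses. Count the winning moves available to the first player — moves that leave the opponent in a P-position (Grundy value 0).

All piles use S = {1, 2, 6, 7}:
G(0) = 0
G(1) = mex{0} = 1
G(2) = mex{1,0} = 2
G(3) = mex{2,1} = 0
G(4) = mex{0,2} = 1
G(5) = mex{1,0} = 2
G(6) = mex{2,1,0} = 3
G(7) = mex{3,2,1,0} = 4
G(8) = mex{4,3,2,1} = 0
G(9) = mex{0,4,0,2} = 1
G(10) = mex{1,0,1,0} = 2
G(11) = mex{2,1,2,1} = 0
G(12) = mex{0,2,3,2} = 1
G(13) = mex{1,0,4,3} = 2
G(14) = mex{2,1,0,4} = 3
G(15) = mex{3,2,1,0} = 4
G(16) = mex{4,3,2,1} = 0
G(17) = mex{0,4,0,2} = 1
G(18) = mex{1,0,1,0} = 2
G(19) = mex{2,1,2,1} = 0
G(20) = mex{0,2,3,2} = 1
G(21) = mex{1,0,4,3} = 2
G(22) = mex{2,1,0,4} = 3
G(23) = mex{3,2,1,0} = 4
G(24) = mex{4,3,2,1} = 0
Pile A: G(9) = 1.
Pile B: G(20) = 1.
Pile C: G(24) = 0.
Combined Grundy value = 1 ⊕ 1 ⊕ 0 = 0.
A winning move leaves total XOR = 0, i.e. changes one component's Grundy value g to g ⊕ X where X is the current total.
Pile A: target g' = 1⊕0 = 1, but every legal move changes the Grundy value (mex property), so 0 moves.
Pile B: target g' = 1⊕0 = 1, but every legal move changes the Grundy value (mex property), so 0 moves.
Pile C: target g' = 0⊕0 = 0, but every legal move changes the Grundy value (mex property), so 0 moves.

0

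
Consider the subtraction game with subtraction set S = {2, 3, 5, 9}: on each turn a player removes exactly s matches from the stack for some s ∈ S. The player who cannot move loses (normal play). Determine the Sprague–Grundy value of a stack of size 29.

0

G(0) = 0
G(1) = mex{} = 0
G(2) = mex{0} = 1
G(3) = mex{0,0} = 1
G(4) = mex{1,0} = 2
G(5) = mex{1,1,0} = 2
G(6) = mex{2,1,0} = 3
G(7) = mex{2,2,1} = 0
G(8) = mex{3,2,1} = 0
G(9) = mex{0,3,2,0} = 1
G(10) = mex{0,0,2,0} = 1
G(11) = mex{1,0,3,1} = 2
G(12) = mex{1,1,0,1} = 2
G(13) = mex{2,1,0,2} = 3
G(14) = mex{2,2,1,2} = 0
G(15) = mex{3,2,1,3} = 0
G(16) = mex{0,3,2,0} = 1
G(17) = mex{0,0,2,0} = 1
G(18) = mex{1,0,3,1} = 2
G(19) = mex{1,1,0,1} = 2
G(20) = mex{2,1,0,2} = 3
G(21) = mex{2,2,1,2} = 0
G(22) = mex{3,2,1,3} = 0
G(23) = mex{0,3,2,0} = 1
G(24) = mex{0,0,2,0} = 1
G(25) = mex{1,0,3,1} = 2
G(26) = mex{1,1,0,1} = 2
G(27) = mex{2,1,0,2} = 3
G(28) = mex{2,2,1,2} = 0
G(29) = mex{3,2,1,3} = 0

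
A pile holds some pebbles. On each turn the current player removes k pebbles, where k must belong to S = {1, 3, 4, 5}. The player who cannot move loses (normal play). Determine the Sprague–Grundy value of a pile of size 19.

n :  0  1  2  3  4  5  6  7  8  9 10 11 12 13 14 15 16 17 18 19
G :  0  1  0  1  2  3  2  3  0  1  0  1  2  3  2  3  0  1  0  1

1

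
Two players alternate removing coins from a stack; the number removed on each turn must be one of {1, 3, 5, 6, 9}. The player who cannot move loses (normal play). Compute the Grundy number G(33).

3

n :  0  1  2  3  4  5  6  7  8  9 10 11 12 13 14 15 16 17 18 19 20 21 22 23 24 25 26 27 28 29 30 31 32 33
G :  0  1  0  1  0  1  2  3  2  3  2  3  0  1  0  1  0  1  2  3  2  3  2  3  0  1  0  1  0  1  2  3  2  3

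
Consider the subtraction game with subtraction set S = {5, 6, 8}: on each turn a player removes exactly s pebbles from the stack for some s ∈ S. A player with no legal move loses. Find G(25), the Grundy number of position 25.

G(0) = 0
G(1) = mex{} = 0
G(2) = mex{} = 0
G(3) = mex{} = 0
G(4) = mex{} = 0
G(5) = mex{0} = 1
G(6) = mex{0,0} = 1
G(7) = mex{0,0} = 1
G(8) = mex{0,0,0} = 1
G(9) = mex{0,0,0} = 1
G(10) = mex{1,0,0} = 2
G(11) = mex{1,1,0} = 2
G(12) = mex{1,1,0} = 2
G(13) = mex{1,1,1} = 0
G(14) = mex{1,1,1} = 0
G(15) = mex{2,1,1} = 0
G(16) = mex{2,2,1} = 0
G(17) = mex{2,2,1} = 0
G(18) = mex{0,2,2} = 1
G(19) = mex{0,0,2} = 1
G(20) = mex{0,0,2} = 1
G(21) = mex{0,0,0} = 1
G(22) = mex{0,0,0} = 1
G(23) = mex{1,0,0} = 2
G(24) = mex{1,1,0} = 2
G(25) = mex{1,1,0} = 2

2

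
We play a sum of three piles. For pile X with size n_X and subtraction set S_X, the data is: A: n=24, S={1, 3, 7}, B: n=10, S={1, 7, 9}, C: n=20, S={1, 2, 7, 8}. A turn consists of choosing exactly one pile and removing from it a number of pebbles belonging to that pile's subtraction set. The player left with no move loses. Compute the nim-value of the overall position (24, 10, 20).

Pile A, S = {1, 3, 7}:
G(0) = 0
G(1) = mex{0} = 1
G(2) = mex{1} = 0
G(3) = mex{0,0} = 1
G(4) = mex{1,1} = 0
G(5) = mex{0,0} = 1
G(6) = mex{1,1} = 0
G(7) = mex{0,0,0} = 1
G(8) = mex{1,1,1} = 0
G(9) = mex{0,0,0} = 1
G(10) = mex{1,1,1} = 0
G(11) = mex{0,0,0} = 1
G(12) = mex{1,1,1} = 0
G(13) = mex{0,0,0} = 1
G(14) = mex{1,1,1} = 0
G(15) = mex{0,0,0} = 1
G(16) = mex{1,1,1} = 0
G(17) = mex{0,0,0} = 1
G(18) = mex{1,1,1} = 0
G(19) = mex{0,0,0} = 1
G(20) = mex{1,1,1} = 0
G(21) = mex{0,0,0} = 1
G(22) = mex{1,1,1} = 0
G(23) = mex{0,0,0} = 1
G(24) = mex{1,1,1} = 0
G_A(24) = 0.
Pile B, S = {1, 7, 9}:
n :  0  1  2  3  4  5  6  7  8  9 10
G :  0  1  0  1  0  1  0  1  0  1  0
G_B(10) = 0.
Pile C, S = {1, 2, 7, 8}:
n :  0  1  2  3  4  5  6  7  8  9 10 11 12 13 14 15 16 17 18 19 20
G :  0  1  2  0  1  2  0  1  2  0  1  2  0  1  2  0  1  2  0  1  2
G_C(20) = 2.
Combined Grundy value = 0 ⊕ 0 ⊕ 2 = 2.

2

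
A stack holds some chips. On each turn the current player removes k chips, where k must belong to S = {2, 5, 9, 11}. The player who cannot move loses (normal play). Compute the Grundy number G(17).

G(0) = 0
G(1) = mex{} = 0
G(2) = mex{0} = 1
G(3) = mex{0} = 1
G(4) = mex{1} = 0
G(5) = mex{1,0} = 2
G(6) = mex{0,0} = 1
G(7) = mex{2,1} = 0
G(8) = mex{1,1} = 0
G(9) = mex{0,0,0} = 1
G(10) = mex{0,2,0} = 1
G(11) = mex{1,1,1,0} = 2
G(12) = mex{1,0,1,0} = 2
G(13) = mex{2,0,0,1} = 3
G(14) = mex{2,1,2,1} = 0
G(15) = mex{3,1,1,0} = 2
G(16) = mex{0,2,0,2} = 1
G(17) = mex{2,2,0,1} = 3

3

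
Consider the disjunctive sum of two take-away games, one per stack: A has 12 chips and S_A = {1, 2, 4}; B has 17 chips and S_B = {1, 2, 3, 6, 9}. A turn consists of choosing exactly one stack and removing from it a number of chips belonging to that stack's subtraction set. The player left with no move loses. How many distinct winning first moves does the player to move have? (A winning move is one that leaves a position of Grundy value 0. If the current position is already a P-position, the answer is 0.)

Stack A, S = {1, 2, 4}:
n :  0  1  2  3  4  5  6  7  8  9 10 11 12
G :  0  1  2  0  1  2  0  1  2  0  1  2  0
G_A(12) = 0.
Stack B, S = {1, 2, 3, 6, 9}:
G(0) = 0
G(1) = mex{0} = 1
G(2) = mex{1,0} = 2
G(3) = mex{2,1,0} = 3
G(4) = mex{3,2,1} = 0
G(5) = mex{0,3,2} = 1
G(6) = mex{1,0,3,0} = 2
G(7) = mex{2,1,0,1} = 3
G(8) = mex{3,2,1,2} = 0
G(9) = mex{0,3,2,3,0} = 1
G(10) = mex{1,0,3,0,1} = 2
G(11) = mex{2,1,0,1,2} = 3
G(12) = mex{3,2,1,2,3} = 0
G(13) = mex{0,3,2,3,0} = 1
G(14) = mex{1,0,3,0,1} = 2
G(15) = mex{2,1,0,1,2} = 3
G(16) = mex{3,2,1,2,3} = 0
G(17) = mex{0,3,2,3,0} = 1
G_B(17) = 1.
Combined Grundy value = 0 ⊕ 1 = 1.
A winning move leaves total XOR = 0, i.e. changes one component's Grundy value g to g ⊕ X where X is the current total.
Stack A: need g' = 0⊕1 = 1. Options: 12−1→G=2, 12−2→G=1, 12−4→G=2. Hits: 1.
Stack B: need g' = 1⊕1 = 0. Options: 17−1→G=0, 17−2→G=3, 17−3→G=2, 17−6→G=3, 17−9→G=0. Hits: 2.

3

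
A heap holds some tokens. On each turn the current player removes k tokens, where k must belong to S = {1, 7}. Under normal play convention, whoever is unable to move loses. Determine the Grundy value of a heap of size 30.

n :  0  1  2  3  4  5  6  7  8  9 10 11 12 13 14 15 16 17 18 19 20 21 22 23 24 25 26 27 28 29 30
G :  0  1  0  1  0  1  0  1  0  1  0  1  0  1  0  1  0  1  0  1  0  1  0  1  0  1  0  1  0  1  0

0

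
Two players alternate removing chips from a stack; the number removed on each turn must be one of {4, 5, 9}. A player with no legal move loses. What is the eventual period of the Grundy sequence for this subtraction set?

n :  0  1  2  3  4  5  6  7  8  9 10 11 12 13 14 15 16 17 18 19 20 21 22 23 24 25 26 27
G :  0  0  0  0  1  1  1  1  2  2  2  2  3  0  0  0  0  1  1  1  1  2  2  2  2  3  0  0
G(n+13) = G(n) holds for n = 0,…,8 (a full window of length max(S) = 9), so the sequence is purely periodic with period 13.

13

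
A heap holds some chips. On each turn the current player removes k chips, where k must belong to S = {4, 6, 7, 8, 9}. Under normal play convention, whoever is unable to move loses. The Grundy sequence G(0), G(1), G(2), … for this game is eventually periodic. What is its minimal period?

13

n :  0  1  2  3  4  5  6  7  8  9 10 11 12 13 14 15 16 17 18 19 20 21 22 23 24 25 26 27
G :  0  0  0  0  1  1  1  1  2  2  2  2  3  0  0  0  0  1  1  1  1  2  2  2  2  3  0  0
G(n+13) = G(n) holds for n = 0,…,8 (a full window of length max(S) = 9), so the sequence is purely periodic with period 13.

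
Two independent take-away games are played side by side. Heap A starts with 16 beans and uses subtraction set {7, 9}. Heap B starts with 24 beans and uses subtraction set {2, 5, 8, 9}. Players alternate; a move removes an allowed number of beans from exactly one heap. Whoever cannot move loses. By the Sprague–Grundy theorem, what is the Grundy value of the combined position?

Heap A, S = {7, 9}:
G(0) = 0
G(1) = mex{} = 0
G(2) = mex{} = 0
G(3) = mex{} = 0
G(4) = mex{} = 0
G(5) = mex{} = 0
G(6) = mex{} = 0
G(7) = mex{0} = 1
G(8) = mex{0} = 1
G(9) = mex{0,0} = 1
G(10) = mex{0,0} = 1
G(11) = mex{0,0} = 1
G(12) = mex{0,0} = 1
G(13) = mex{0,0} = 1
G(14) = mex{1,0} = 2
G(15) = mex{1,0} = 2
G(16) = mex{1,1} = 0
G_A(16) = 0.
Heap B, S = {2, 5, 8, 9}:
n :  0  1  2  3  4  5  6  7  8  9 10 11 12 13 14 15 16 17 18 19 20 21 22 23 24
G :  0  0  1  1  0  2  1  0  2  1  3  0  2  1  0  2  1  0  0  1  1  0  2  1  0
G_B(24) = 0.
Combined Grundy value = 0 ⊕ 0 = 0.

0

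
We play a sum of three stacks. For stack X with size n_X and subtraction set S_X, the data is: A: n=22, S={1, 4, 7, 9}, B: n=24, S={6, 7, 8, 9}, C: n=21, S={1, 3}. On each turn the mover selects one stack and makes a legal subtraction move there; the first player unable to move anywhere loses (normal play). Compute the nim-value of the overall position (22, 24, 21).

Stack A, S = {1, 4, 7, 9}:
n :  0  1  2  3  4  5  6  7  8  9 10 11 12 13 14 15 16 17 18 19 20 21 22
G :  0  1  0  1  2  0  1  2  0  1  0  1  2  0  1  2  0  1  0  1  2  0  1
G_A(22) = 1.
Stack B, S = {6, 7, 8, 9}:
G(0) = 0
G(1) = mex{} = 0
G(2) = mex{} = 0
G(3) = mex{} = 0
G(4) = mex{} = 0
G(5) = mex{} = 0
G(6) = mex{0} = 1
G(7) = mex{0,0} = 1
G(8) = mex{0,0,0} = 1
G(9) = mex{0,0,0,0} = 1
G(10) = mex{0,0,0,0} = 1
G(11) = mex{0,0,0,0} = 1
G(12) = mex{1,0,0,0} = 2
G(13) = mex{1,1,0,0} = 2
G(14) = mex{1,1,1,0} = 2
G(15) = mex{1,1,1,1} = 0
G(16) = mex{1,1,1,1} = 0
G(17) = mex{1,1,1,1} = 0
G(18) = mex{2,1,1,1} = 0
G(19) = mex{2,2,1,1} = 0
G(20) = mex{2,2,2,1} = 0
G(21) = mex{0,2,2,2} = 1
G(22) = mex{0,0,2,2} = 1
G(23) = mex{0,0,0,2} = 1
G(24) = mex{0,0,0,0} = 1
G_B(24) = 1.
Stack C, S = {1, 3}:
G(0) = 0
G(1) = mex{0} = 1
G(2) = mex{1} = 0
G(3) = mex{0,0} = 1
G(4) = mex{1,1} = 0
G(5) = mex{0,0} = 1
G(6) = mex{1,1} = 0
G(7) = mex{0,0} = 1
G(8) = mex{1,1} = 0
G(9) = mex{0,0} = 1
G(10) = mex{1,1} = 0
G(11) = mex{0,0} = 1
G(12) = mex{1,1} = 0
G(13) = mex{0,0} = 1
G(14) = mex{1,1} = 0
G(15) = mex{0,0} = 1
G(16) = mex{1,1} = 0
G(17) = mex{0,0} = 1
G(18) = mex{1,1} = 0
G(19) = mex{0,0} = 1
G(20) = mex{1,1} = 0
G(21) = mex{0,0} = 1
G_C(21) = 1.
Combined Grundy value = 1 ⊕ 1 ⊕ 1 = 1.

1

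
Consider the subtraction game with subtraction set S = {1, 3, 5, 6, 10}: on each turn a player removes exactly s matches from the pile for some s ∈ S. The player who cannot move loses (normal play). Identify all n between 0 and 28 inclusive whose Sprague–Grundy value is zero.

0, 2, 4, 11, 13, 15, 22, 24, 26

G(0) = 0
G(1) = mex{0} = 1
G(2) = mex{1} = 0
G(3) = mex{0,0} = 1
G(4) = mex{1,1} = 0
G(5) = mex{0,0,0} = 1
G(6) = mex{1,1,1,0} = 2
G(7) = mex{2,0,0,1} = 3
G(8) = mex{3,1,1,0} = 2
G(9) = mex{2,2,0,1} = 3
G(10) = mex{3,3,1,0,0} = 2
G(11) = mex{2,2,2,1,1} = 0
G(12) = mex{0,3,3,2,0} = 1
G(13) = mex{1,2,2,3,1} = 0
G(14) = mex{0,0,3,2,0} = 1
G(15) = mex{1,1,2,3,1} = 0
G(16) = mex{0,0,0,2,2} = 1
G(17) = mex{1,1,1,0,3} = 2
G(18) = mex{2,0,0,1,2} = 3
G(19) = mex{3,1,1,0,3} = 2
G(20) = mex{2,2,0,1,2} = 3
G(21) = mex{3,3,1,0,0} = 2
G(22) = mex{2,2,2,1,1} = 0
G(23) = mex{0,3,3,2,0} = 1
G(24) = mex{1,2,2,3,1} = 0
G(25) = mex{0,0,3,2,0} = 1
G(26) = mex{1,1,2,3,1} = 0
G(27) = mex{0,0,0,2,2} = 1
G(28) = mex{1,1,1,0,3} = 2
P-positions are exactly the n with G(n) = 0.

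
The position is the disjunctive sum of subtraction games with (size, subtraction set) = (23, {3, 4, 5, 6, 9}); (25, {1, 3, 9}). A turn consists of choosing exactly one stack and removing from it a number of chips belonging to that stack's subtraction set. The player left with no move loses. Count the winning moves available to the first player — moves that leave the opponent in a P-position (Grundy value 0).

Stack A, S = {3, 4, 5, 6, 9}:
G(0) = 0
G(1) = mex{} = 0
G(2) = mex{} = 0
G(3) = mex{0} = 1
G(4) = mex{0,0} = 1
G(5) = mex{0,0,0} = 1
G(6) = mex{1,0,0,0} = 2
G(7) = mex{1,1,0,0} = 2
G(8) = mex{1,1,1,0} = 2
G(9) = mex{2,1,1,1,0} = 3
G(10) = mex{2,2,1,1,0} = 3
G(11) = mex{2,2,2,1,0} = 3
G(12) = mex{3,2,2,2,1} = 0
G(13) = mex{3,3,2,2,1} = 0
G(14) = mex{3,3,3,2,1} = 0
G(15) = mex{0,3,3,3,2} = 1
G(16) = mex{0,0,3,3,2} = 1
G(17) = mex{0,0,0,3,2} = 1
G(18) = mex{1,0,0,0,3} = 2
G(19) = mex{1,1,0,0,3} = 2
G(20) = mex{1,1,1,0,3} = 2
G(21) = mex{2,1,1,1,0} = 3
G(22) = mex{2,2,1,1,0} = 3
G(23) = mex{2,2,2,1,0} = 3
G_A(23) = 3.
Stack B, S = {1, 3, 9}:
G(0) = 0
G(1) = mex{0} = 1
G(2) = mex{1} = 0
G(3) = mex{0,0} = 1
G(4) = mex{1,1} = 0
G(5) = mex{0,0} = 1
G(6) = mex{1,1} = 0
G(7) = mex{0,0} = 1
G(8) = mex{1,1} = 0
G(9) = mex{0,0,0} = 1
G(10) = mex{1,1,1} = 0
G(11) = mex{0,0,0} = 1
G(12) = mex{1,1,1} = 0
G(13) = mex{0,0,0} = 1
G(14) = mex{1,1,1} = 0
G(15) = mex{0,0,0} = 1
G(16) = mex{1,1,1} = 0
G(17) = mex{0,0,0} = 1
G(18) = mex{1,1,1} = 0
G(19) = mex{0,0,0} = 1
G(20) = mex{1,1,1} = 0
G(21) = mex{0,0,0} = 1
G(22) = mex{1,1,1} = 0
G(23) = mex{0,0,0} = 1
G(24) = mex{1,1,1} = 0
G(25) = mex{0,0,0} = 1
G_B(25) = 1.
Combined Grundy value = 3 ⊕ 1 = 2.
A winning move leaves total XOR = 0, i.e. changes one component's Grundy value g to g ⊕ X where X is the current total.
Stack A: need g' = 3⊕2 = 1. Options: 23−3→G=2, 23−4→G=2, 23−5→G=2, 23−6→G=1, 23−9→G=0. Hits: 1.
Stack B: need g' = 1⊕2 = 3. Options: 25−1→G=0, 25−3→G=0, 25−9→G=0. Hits: 0.

1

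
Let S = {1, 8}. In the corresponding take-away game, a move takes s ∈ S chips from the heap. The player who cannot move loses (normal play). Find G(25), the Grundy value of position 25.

1

n :  0  1  2  3  4  5  6  7  8  9 10 11 12 13 14 15 16 17 18 19 20 21 22 23 24 25
G :  0  1  0  1  0  1  0  1  2  0  1  0  1  0  1  0  1  2  0  1  0  1  0  1  0  1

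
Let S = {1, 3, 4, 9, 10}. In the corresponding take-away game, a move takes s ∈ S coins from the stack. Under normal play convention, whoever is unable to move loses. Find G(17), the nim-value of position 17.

2

n :  0  1  2  3  4  5  6  7  8  9 10 11 12 13 14 15 16 17
G :  0  1  0  1  2  3  2  0  1  4  3  2  3  0  1  0  1  2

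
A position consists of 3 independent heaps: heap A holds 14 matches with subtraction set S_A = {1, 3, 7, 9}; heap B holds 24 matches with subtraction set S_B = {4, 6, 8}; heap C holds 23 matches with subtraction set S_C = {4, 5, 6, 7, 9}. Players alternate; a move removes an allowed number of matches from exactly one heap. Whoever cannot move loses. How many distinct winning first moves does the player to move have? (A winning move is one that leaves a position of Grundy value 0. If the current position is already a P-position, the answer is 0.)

Heap A, S = {1, 3, 7, 9}:
n :  0  1  2  3  4  5  6  7  8  9 10 11 12 13 14
G :  0  1  0  1  0  1  0  1  0  1  0  1  0  1  0
G_A(14) = 0.
Heap B, S = {4, 6, 8}:
G(0) = 0
G(1) = mex{} = 0
G(2) = mex{} = 0
G(3) = mex{} = 0
G(4) = mex{0} = 1
G(5) = mex{0} = 1
G(6) = mex{0,0} = 1
G(7) = mex{0,0} = 1
G(8) = mex{1,0,0} = 2
G(9) = mex{1,0,0} = 2
G(10) = mex{1,1,0} = 2
G(11) = mex{1,1,0} = 2
G(12) = mex{2,1,1} = 0
G(13) = mex{2,1,1} = 0
G(14) = mex{2,2,1} = 0
G(15) = mex{2,2,1} = 0
G(16) = mex{0,2,2} = 1
G(17) = mex{0,2,2} = 1
G(18) = mex{0,0,2} = 1
G(19) = mex{0,0,2} = 1
G(20) = mex{1,0,0} = 2
G(21) = mex{1,0,0} = 2
G(22) = mex{1,1,0} = 2
G(23) = mex{1,1,0} = 2
G(24) = mex{2,1,1} = 0
G_B(24) = 0.
Heap C, S = {4, 5, 6, 7, 9}:
n :  0  1  2  3  4  5  6  7  8  9 10 11 12 13 14 15 16 17 18 19 20 21 22 23
G :  0  0  0  0  1  1  1  1  2  2  2  2  3  0  0  0  0  1  1  1  1  2  2  2
G_C(23) = 2.
Combined Grundy value = 0 ⊕ 0 ⊕ 2 = 2.
A winning move leaves total XOR = 0, i.e. changes one component's Grundy value g to g ⊕ X where X is the current total.
Heap A: need g' = 0⊕2 = 2. Options: 14−1→G=1, 14−3→G=1, 14−7→G=1, 14−9→G=1. Hits: 0.
Heap B: need g' = 0⊕2 = 2. Options: 24−4→G=2, 24−6→G=1, 24−8→G=1. Hits: 1.
Heap C: need g' = 2⊕2 = 0. Options: 23−4→G=1, 23−5→G=1, 23−6→G=1, 23−7→G=0, 23−9→G=0. Hits: 2.

3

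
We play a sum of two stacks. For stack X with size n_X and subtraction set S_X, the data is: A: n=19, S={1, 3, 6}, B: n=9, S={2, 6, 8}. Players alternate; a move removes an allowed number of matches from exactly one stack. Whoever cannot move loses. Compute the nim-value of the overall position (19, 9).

Stack A, S = {1, 3, 6}:
G(0) = 0
G(1) = mex{0} = 1
G(2) = mex{1} = 0
G(3) = mex{0,0} = 1
G(4) = mex{1,1} = 0
G(5) = mex{0,0} = 1
G(6) = mex{1,1,0} = 2
G(7) = mex{2,0,1} = 3
G(8) = mex{3,1,0} = 2
G(9) = mex{2,2,1} = 0
G(10) = mex{0,3,0} = 1
G(11) = mex{1,2,1} = 0
G(12) = mex{0,0,2} = 1
G(13) = mex{1,1,3} = 0
G(14) = mex{0,0,2} = 1
G(15) = mex{1,1,0} = 2
G(16) = mex{2,0,1} = 3
G(17) = mex{3,1,0} = 2
G(18) = mex{2,2,1} = 0
G(19) = mex{0,3,0} = 1
G_A(19) = 1.
Stack B, S = {2, 6, 8}:
G(0) = 0
G(1) = mex{} = 0
G(2) = mex{0} = 1
G(3) = mex{0} = 1
G(4) = mex{1} = 0
G(5) = mex{1} = 0
G(6) = mex{0,0} = 1
G(7) = mex{0,0} = 1
G(8) = mex{1,1,0} = 2
G(9) = mex{1,1,0} = 2
G_B(9) = 2.
Combined Grundy value = 1 ⊕ 2 = 3.

3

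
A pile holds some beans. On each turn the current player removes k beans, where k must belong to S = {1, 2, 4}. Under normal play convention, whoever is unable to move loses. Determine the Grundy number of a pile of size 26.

2

G(0) = 0
G(1) = mex{0} = 1
G(2) = mex{1,0} = 2
G(3) = mex{2,1} = 0
G(4) = mex{0,2,0} = 1
G(5) = mex{1,0,1} = 2
G(6) = mex{2,1,2} = 0
G(7) = mex{0,2,0} = 1
G(8) = mex{1,0,1} = 2
G(9) = mex{2,1,2} = 0
G(10) = mex{0,2,0} = 1
G(11) = mex{1,0,1} = 2
G(12) = mex{2,1,2} = 0
G(13) = mex{0,2,0} = 1
G(14) = mex{1,0,1} = 2
G(15) = mex{2,1,2} = 0
G(16) = mex{0,2,0} = 1
G(17) = mex{1,0,1} = 2
G(18) = mex{2,1,2} = 0
G(19) = mex{0,2,0} = 1
G(20) = mex{1,0,1} = 2
G(21) = mex{2,1,2} = 0
G(22) = mex{0,2,0} = 1
G(23) = mex{1,0,1} = 2
G(24) = mex{2,1,2} = 0
G(25) = mex{0,2,0} = 1
G(26) = mex{1,0,1} = 2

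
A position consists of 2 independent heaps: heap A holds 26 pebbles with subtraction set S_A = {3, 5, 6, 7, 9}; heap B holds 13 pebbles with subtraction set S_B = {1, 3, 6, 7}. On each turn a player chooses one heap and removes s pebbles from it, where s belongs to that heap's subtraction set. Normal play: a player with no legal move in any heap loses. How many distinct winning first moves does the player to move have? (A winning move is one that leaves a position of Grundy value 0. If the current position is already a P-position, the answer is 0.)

Heap A, S = {3, 5, 6, 7, 9}:
n :  0  1  2  3  4  5  6  7  8  9 10 11 12 13 14 15 16 17 18 19 20 21 22 23 24 25 26
G :  0  0  0  1  1  1  2  2  2  3  3  3  0  0  0  1  1  1  2  2  2  3  3  3  0  0  0
G_A(26) = 0.
Heap B, S = {1, 3, 6, 7}:
G(0) = 0
G(1) = mex{0} = 1
G(2) = mex{1} = 0
G(3) = mex{0,0} = 1
G(4) = mex{1,1} = 0
G(5) = mex{0,0} = 1
G(6) = mex{1,1,0} = 2
G(7) = mex{2,0,1,0} = 3
G(8) = mex{3,1,0,1} = 2
G(9) = mex{2,2,1,0} = 3
G(10) = mex{3,3,0,1} = 2
G(11) = mex{2,2,1,0} = 3
G(12) = mex{3,3,2,1} = 0
G(13) = mex{0,2,3,2} = 1
G_B(13) = 1.
Combined Grundy value = 0 ⊕ 1 = 1.
A winning move leaves total XOR = 0, i.e. changes one component's Grundy value g to g ⊕ X where X is the current total.
Heap A: need g' = 0⊕1 = 1. Options: 26−3→G=3, 26−5→G=3, 26−6→G=2, 26−7→G=2, 26−9→G=1. Hits: 1.
Heap B: need g' = 1⊕1 = 0. Options: 13−1→G=0, 13−3→G=2, 13−6→G=3, 13−7→G=2. Hits: 1.

2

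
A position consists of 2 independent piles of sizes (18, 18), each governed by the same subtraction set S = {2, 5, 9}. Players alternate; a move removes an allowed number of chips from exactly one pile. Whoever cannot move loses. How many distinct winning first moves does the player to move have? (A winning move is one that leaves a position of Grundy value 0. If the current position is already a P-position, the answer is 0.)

0

All piles use S = {2, 5, 9}:
n :  0  1  2  3  4  5  6  7  8  9 10 11 12 13 14 15 16 17 18
G :  0  0  1  1  0  2  1  0  0  1  1  0  2  1  0  0  1  1  0
Pile A: G(18) = 0.
Pile B: G(18) = 0.
Combined Grundy value = 0 ⊕ 0 = 0.
A winning move leaves total XOR = 0, i.e. changes one component's Grundy value g to g ⊕ X where X is the current total.
Pile A: target g' = 0⊕0 = 0, but every legal move changes the Grundy value (mex property), so 0 moves.
Pile B: target g' = 0⊕0 = 0, but every legal move changes the Grundy value (mex property), so 0 moves.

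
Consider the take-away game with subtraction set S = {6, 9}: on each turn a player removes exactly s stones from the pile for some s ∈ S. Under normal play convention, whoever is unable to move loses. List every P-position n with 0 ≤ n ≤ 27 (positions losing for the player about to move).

n :  0  1  2  3  4  5  6  7  8  9 10 11 12 13 14 15 16 17 18 19 20 21 22 23 24 25 26 27
G :  0  0  0  0  0  0  1  1  1  1  1  1  2  2  2  0  0  0  0  0  0  1  1  1  1  1  1  2
P-positions are exactly the n with G(n) = 0.

0, 1, 2, 3, 4, 5, 15, 16, 17, 18, 19, 20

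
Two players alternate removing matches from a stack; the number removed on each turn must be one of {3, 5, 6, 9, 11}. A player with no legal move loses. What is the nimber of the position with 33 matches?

1

G(0) = 0
G(1) = mex{} = 0
G(2) = mex{} = 0
G(3) = mex{0} = 1
G(4) = mex{0} = 1
G(5) = mex{0,0} = 1
G(6) = mex{1,0,0} = 2
G(7) = mex{1,0,0} = 2
G(8) = mex{1,1,0} = 2
G(9) = mex{2,1,1,0} = 3
G(10) = mex{2,1,1,0} = 3
G(11) = mex{2,2,1,0,0} = 3
G(12) = mex{3,2,2,1,0} = 4
G(13) = mex{3,2,2,1,0} = 4
G(14) = mex{3,3,2,1,1} = 0
G(15) = mex{4,3,3,2,1} = 0
G(16) = mex{4,3,3,2,1} = 0
G(17) = mex{0,4,3,2,2} = 1
G(18) = mex{0,4,4,3,2} = 1
G(19) = mex{0,0,4,3,2} = 1
G(20) = mex{1,0,0,3,3} = 2
G(21) = mex{1,0,0,4,3} = 2
G(22) = mex{1,1,0,4,3} = 2
G(23) = mex{2,1,1,0,4} = 3
G(24) = mex{2,1,1,0,4} = 3
G(25) = mex{2,2,1,0,0} = 3
G(26) = mex{3,2,2,1,0} = 4
G(27) = mex{3,2,2,1,0} = 4
G(28) = mex{3,3,2,1,1} = 0
G(29) = mex{4,3,3,2,1} = 0
G(30) = mex{4,3,3,2,1} = 0
G(31) = mex{0,4,3,2,2} = 1
G(32) = mex{0,4,4,3,2} = 1
G(33) = mex{0,0,4,3,2} = 1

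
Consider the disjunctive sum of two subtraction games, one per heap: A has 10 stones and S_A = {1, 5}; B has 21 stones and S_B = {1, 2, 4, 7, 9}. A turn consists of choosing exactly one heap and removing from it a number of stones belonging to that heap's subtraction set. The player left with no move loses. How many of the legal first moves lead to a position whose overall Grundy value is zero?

2

Heap A, S = {1, 5}:
G(0) = 0
G(1) = mex{0} = 1
G(2) = mex{1} = 0
G(3) = mex{0} = 1
G(4) = mex{1} = 0
G(5) = mex{0,0} = 1
G(6) = mex{1,1} = 0
G(7) = mex{0,0} = 1
G(8) = mex{1,1} = 0
G(9) = mex{0,0} = 1
G(10) = mex{1,1} = 0
G_A(10) = 0.
Heap B, S = {1, 2, 4, 7, 9}:
G(0) = 0
G(1) = mex{0} = 1
G(2) = mex{1,0} = 2
G(3) = mex{2,1} = 0
G(4) = mex{0,2,0} = 1
G(5) = mex{1,0,1} = 2
G(6) = mex{2,1,2} = 0
G(7) = mex{0,2,0,0} = 1
G(8) = mex{1,0,1,1} = 2
G(9) = mex{2,1,2,2,0} = 3
G(10) = mex{3,2,0,0,1} = 4
G(11) = mex{4,3,1,1,2} = 0
G(12) = mex{0,4,2,2,0} = 1
G(13) = mex{1,0,3,0,1} = 2
G(14) = mex{2,1,4,1,2} = 0
G(15) = mex{0,2,0,2,0} = 1
G(16) = mex{1,0,1,3,1} = 2
G(17) = mex{2,1,2,4,2} = 0
G(18) = mex{0,2,0,0,3} = 1
G(19) = mex{1,0,1,1,4} = 2
G(20) = mex{2,1,2,2,0} = 3
G(21) = mex{3,2,0,0,1} = 4
G_B(21) = 4.
Combined Grundy value = 0 ⊕ 4 = 4.
A winning move leaves total XOR = 0, i.e. changes one component's Grundy value g to g ⊕ X where X is the current total.
Heap A: need g' = 0⊕4 = 4. Options: 10−1→G=1, 10−5→G=1. Hits: 0.
Heap B: need g' = 4⊕4 = 0. Options: 21−1→G=3, 21−2→G=2, 21−4→G=0, 21−7→G=0, 21−9→G=1. Hits: 2.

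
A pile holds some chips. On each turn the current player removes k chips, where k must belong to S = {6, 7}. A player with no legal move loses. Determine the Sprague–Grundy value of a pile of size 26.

0

G(0) = 0
G(1) = mex{} = 0
G(2) = mex{} = 0
G(3) = mex{} = 0
G(4) = mex{} = 0
G(5) = mex{} = 0
G(6) = mex{0} = 1
G(7) = mex{0,0} = 1
G(8) = mex{0,0} = 1
G(9) = mex{0,0} = 1
G(10) = mex{0,0} = 1
G(11) = mex{0,0} = 1
G(12) = mex{1,0} = 2
G(13) = mex{1,1} = 0
G(14) = mex{1,1} = 0
G(15) = mex{1,1} = 0
G(16) = mex{1,1} = 0
G(17) = mex{1,1} = 0
G(18) = mex{2,1} = 0
G(19) = mex{0,2} = 1
G(20) = mex{0,0} = 1
G(21) = mex{0,0} = 1
G(22) = mex{0,0} = 1
G(23) = mex{0,0} = 1
G(24) = mex{0,0} = 1
G(25) = mex{1,0} = 2
G(26) = mex{1,1} = 0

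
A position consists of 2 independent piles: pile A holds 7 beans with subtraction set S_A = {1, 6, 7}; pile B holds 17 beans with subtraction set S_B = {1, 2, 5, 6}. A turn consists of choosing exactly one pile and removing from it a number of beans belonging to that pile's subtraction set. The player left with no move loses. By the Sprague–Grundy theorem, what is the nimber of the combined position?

3

Pile A, S = {1, 6, 7}:
G(0) = 0
G(1) = mex{0} = 1
G(2) = mex{1} = 0
G(3) = mex{0} = 1
G(4) = mex{1} = 0
G(5) = mex{0} = 1
G(6) = mex{1,0} = 2
G(7) = mex{2,1,0} = 3
G_A(7) = 3.
Pile B, S = {1, 2, 5, 6}:
G(0) = 0
G(1) = mex{0} = 1
G(2) = mex{1,0} = 2
G(3) = mex{2,1} = 0
G(4) = mex{0,2} = 1
G(5) = mex{1,0,0} = 2
G(6) = mex{2,1,1,0} = 3
G(7) = mex{3,2,2,1} = 0
G(8) = mex{0,3,0,2} = 1
G(9) = mex{1,0,1,0} = 2
G(10) = mex{2,1,2,1} = 0
G(11) = mex{0,2,3,2} = 1
G(12) = mex{1,0,0,3} = 2
G(13) = mex{2,1,1,0} = 3
G(14) = mex{3,2,2,1} = 0
G(15) = mex{0,3,0,2} = 1
G(16) = mex{1,0,1,0} = 2
G(17) = mex{2,1,2,1} = 0
G_B(17) = 0.
Combined Grundy value = 3 ⊕ 0 = 3.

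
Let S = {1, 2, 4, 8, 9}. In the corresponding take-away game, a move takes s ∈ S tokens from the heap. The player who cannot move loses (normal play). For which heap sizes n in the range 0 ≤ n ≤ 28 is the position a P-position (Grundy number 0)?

n :  0  1  2  3  4  5  6  7  8  9 10 11 12 13 14 15 16 17 18 19 20 21 22 23 24 25 26 27 28
G :  0  1  2  0  1  2  0  1  2  3  4  5  3  0  1  2  0  1  2  0  1  2  3  4  5  3  0  1  2
P-positions are exactly the n with G(n) = 0.

0, 3, 6, 13, 16, 19, 26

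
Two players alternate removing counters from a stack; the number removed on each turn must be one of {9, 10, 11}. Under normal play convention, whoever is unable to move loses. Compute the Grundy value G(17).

G(0) = 0
G(1) = mex{} = 0
G(2) = mex{} = 0
G(3) = mex{} = 0
G(4) = mex{} = 0
G(5) = mex{} = 0
G(6) = mex{} = 0
G(7) = mex{} = 0
G(8) = mex{} = 0
G(9) = mex{0} = 1
G(10) = mex{0,0} = 1
G(11) = mex{0,0,0} = 1
G(12) = mex{0,0,0} = 1
G(13) = mex{0,0,0} = 1
G(14) = mex{0,0,0} = 1
G(15) = mex{0,0,0} = 1
G(16) = mex{0,0,0} = 1
G(17) = mex{0,0,0} = 1

1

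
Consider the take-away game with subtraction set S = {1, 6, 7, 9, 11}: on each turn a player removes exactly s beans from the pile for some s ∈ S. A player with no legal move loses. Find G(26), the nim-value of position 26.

n :  0  1  2  3  4  5  6  7  8  9 10 11 12 13 14 15 16 17 18 19 20 21 22 23 24 25 26
G :  0  1  0  1  0  1  2  3  2  3  2  3  0  1  0  1  0  1  2  3  2  3  2  3  0  1  0

0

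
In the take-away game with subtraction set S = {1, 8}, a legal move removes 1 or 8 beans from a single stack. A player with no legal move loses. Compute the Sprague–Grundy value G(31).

0

n :  0  1  2  3  4  5  6  7  8  9 10 11 12 13 14 15 16 17 18 19 20 21 22 23 24 25 26 27 28 29 30 31
G :  0  1  0  1  0  1  0  1  2  0  1  0  1  0  1  0  1  2  0  1  0  1  0  1  0  1  2  0  1  0  1  0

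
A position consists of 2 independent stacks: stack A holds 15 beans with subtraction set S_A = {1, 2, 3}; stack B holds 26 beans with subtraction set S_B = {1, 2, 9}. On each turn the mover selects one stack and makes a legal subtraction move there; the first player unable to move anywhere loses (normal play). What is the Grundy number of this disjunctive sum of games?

Stack A, S = {1, 2, 3}:
n :  0  1  2  3  4  5  6  7  8  9 10 11 12 13 14 15
G :  0  1  2  3  0  1  2  3  0  1  2  3  0  1  2  3
G_A(15) = 3.
Stack B, S = {1, 2, 9}:
n :  0  1  2  3  4  5  6  7  8  9 10 11 12 13 14 15 16 17 18 19 20 21 22 23 24 25 26
G :  0  1  2  0  1  2  0  1  2  3  0  1  2  0  1  2  0  1  2  3  0  1  2  0  1  2  0
G_B(26) = 0.
Combined Grundy value = 3 ⊕ 0 = 3.

3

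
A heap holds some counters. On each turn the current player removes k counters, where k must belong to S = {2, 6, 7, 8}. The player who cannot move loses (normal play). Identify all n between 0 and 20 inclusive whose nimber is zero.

G(0) = 0
G(1) = mex{} = 0
G(2) = mex{0} = 1
G(3) = mex{0} = 1
G(4) = mex{1} = 0
G(5) = mex{1} = 0
G(6) = mex{0,0} = 1
G(7) = mex{0,0,0} = 1
G(8) = mex{1,1,0,0} = 2
G(9) = mex{1,1,1,0} = 2
G(10) = mex{2,0,1,1} = 3
G(11) = mex{2,0,0,1} = 3
G(12) = mex{3,1,0,0} = 2
G(13) = mex{3,1,1,0} = 2
G(14) = mex{2,2,1,1} = 0
G(15) = mex{2,2,2,1} = 0
G(16) = mex{0,3,2,2} = 1
G(17) = mex{0,3,3,2} = 1
G(18) = mex{1,2,3,3} = 0
G(19) = mex{1,2,2,3} = 0
G(20) = mex{0,0,2,2} = 1
P-positions are exactly the n with G(n) = 0.

0, 1, 4, 5, 14, 15, 18, 19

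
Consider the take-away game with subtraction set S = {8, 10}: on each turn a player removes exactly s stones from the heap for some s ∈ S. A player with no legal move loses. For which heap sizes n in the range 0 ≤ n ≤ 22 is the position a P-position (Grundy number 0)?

n :  0  1  2  3  4  5  6  7  8  9 10 11 12 13 14 15 16 17 18 19 20 21 22
G :  0  0  0  0  0  0  0  0  1  1  1  1  1  1  1  1  2  2  0  0  0  0  0
P-positions are exactly the n with G(n) = 0.

0, 1, 2, 3, 4, 5, 6, 7, 18, 19, 20, 21, 22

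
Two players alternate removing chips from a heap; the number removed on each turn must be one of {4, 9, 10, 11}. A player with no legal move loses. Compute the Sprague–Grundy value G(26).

n :  0  1  2  3  4  5  6  7  8  9 10 11 12 13 14 15 16 17 18 19 20 21 22 23 24 25 26
G :  0  0  0  0  1  1  1  1  0  2  2  2  1  3  3  0  0  2  4  1  1  0  0  0  2  1  1

1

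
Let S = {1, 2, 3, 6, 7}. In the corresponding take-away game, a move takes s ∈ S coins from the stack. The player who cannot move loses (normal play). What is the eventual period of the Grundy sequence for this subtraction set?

G(0) = 0
G(1) = mex{0} = 1
G(2) = mex{1,0} = 2
G(3) = mex{2,1,0} = 3
G(4) = mex{3,2,1} = 0
G(5) = mex{0,3,2} = 1
G(6) = mex{1,0,3,0} = 2
G(7) = mex{2,1,0,1,0} = 3
G(8) = mex{3,2,1,2,1} = 0
G(9) = mex{0,3,2,3,2} = 1
G(10) = mex{1,0,3,0,3} = 2
G(11) = mex{2,1,0,1,0} = 3
G(12) = mex{3,2,1,2,1} = 0
G(13) = mex{0,3,2,3,2} = 1
G(14) = mex{1,0,3,0,3} = 2
G(n+4) = G(n) holds for n = 0,…,6 (a full window of length max(S) = 7), so the sequence is purely periodic with period 4.

4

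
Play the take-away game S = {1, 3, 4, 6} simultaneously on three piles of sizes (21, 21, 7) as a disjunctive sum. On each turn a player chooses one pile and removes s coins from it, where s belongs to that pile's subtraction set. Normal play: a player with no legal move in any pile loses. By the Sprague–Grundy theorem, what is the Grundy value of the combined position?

0

All piles use S = {1, 3, 4, 6}:
n :  0  1  2  3  4  5  6  7  8  9 10 11 12 13 14 15 16 17 18 19 20 21
G :  0  1  0  1  2  3  2  0  1  0  1  2  3  2  0  1  0  1  2  3  2  0
Pile A: G(21) = 0.
Pile B: G(21) = 0.
Pile C: G(7) = 0.
Combined Grundy value = 0 ⊕ 0 ⊕ 0 = 0.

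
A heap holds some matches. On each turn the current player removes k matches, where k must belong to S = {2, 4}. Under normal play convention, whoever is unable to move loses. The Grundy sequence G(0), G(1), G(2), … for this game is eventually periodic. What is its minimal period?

G(0) = 0
G(1) = mex{} = 0
G(2) = mex{0} = 1
G(3) = mex{0} = 1
G(4) = mex{1,0} = 2
G(5) = mex{1,0} = 2
G(6) = mex{2,1} = 0
G(7) = mex{2,1} = 0
G(8) = mex{0,2} = 1
G(9) = mex{0,2} = 1
G(10) = mex{1,0} = 2
G(11) = mex{1,0} = 2
G(12) = mex{2,1} = 0
G(13) = mex{2,1} = 0
G(14) = mex{0,2} = 1
G(n+6) = G(n) holds for n = 0,…,3 (a full window of length max(S) = 4), so the sequence is purely periodic with period 6.

6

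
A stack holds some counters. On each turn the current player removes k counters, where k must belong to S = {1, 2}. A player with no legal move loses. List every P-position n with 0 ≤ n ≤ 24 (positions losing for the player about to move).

0, 3, 6, 9, 12, 15, 18, 21, 24

n :  0  1  2  3  4  5  6  7  8  9 10 11 12 13 14 15 16 17 18 19 20 21 22 23 24
G :  0  1  2  0  1  2  0  1  2  0  1  2  0  1  2  0  1  2  0  1  2  0  1  2  0
P-positions are exactly the n with G(n) = 0.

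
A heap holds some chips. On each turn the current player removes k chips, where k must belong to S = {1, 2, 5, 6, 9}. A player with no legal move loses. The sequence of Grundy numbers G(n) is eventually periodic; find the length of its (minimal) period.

G(0) = 0
G(1) = mex{0} = 1
G(2) = mex{1,0} = 2
G(3) = mex{2,1} = 0
G(4) = mex{0,2} = 1
G(5) = mex{1,0,0} = 2
G(6) = mex{2,1,1,0} = 3
G(7) = mex{3,2,2,1} = 0
G(8) = mex{0,3,0,2} = 1
G(9) = mex{1,0,1,0,0} = 2
G(10) = mex{2,1,2,1,1} = 0
G(11) = mex{0,2,3,2,2} = 1
G(12) = mex{1,0,0,3,0} = 2
G(13) = mex{2,1,1,0,1} = 3
G(14) = mex{3,2,2,1,2} = 0
G(15) = mex{0,3,0,2,3} = 1
G(16) = mex{1,0,1,0,0} = 2
G(17) = mex{2,1,2,1,1} = 0
G(n+7) = G(n) holds for n = 0,…,8 (a full window of length max(S) = 9), so the sequence is purely periodic with period 7.

7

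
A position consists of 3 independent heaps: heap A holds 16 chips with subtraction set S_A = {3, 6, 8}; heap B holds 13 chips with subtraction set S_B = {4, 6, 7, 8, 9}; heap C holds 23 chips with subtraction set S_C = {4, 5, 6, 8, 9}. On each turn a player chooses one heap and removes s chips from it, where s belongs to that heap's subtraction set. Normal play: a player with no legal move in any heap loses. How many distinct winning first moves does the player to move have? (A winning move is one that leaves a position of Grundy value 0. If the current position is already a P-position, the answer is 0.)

Heap A, S = {3, 6, 8}:
G(0) = 0
G(1) = mex{} = 0
G(2) = mex{} = 0
G(3) = mex{0} = 1
G(4) = mex{0} = 1
G(5) = mex{0} = 1
G(6) = mex{1,0} = 2
G(7) = mex{1,0} = 2
G(8) = mex{1,0,0} = 2
G(9) = mex{2,1,0} = 3
G(10) = mex{2,1,0} = 3
G(11) = mex{2,1,1} = 0
G(12) = mex{3,2,1} = 0
G(13) = mex{3,2,1} = 0
G(14) = mex{0,2,2} = 1
G(15) = mex{0,3,2} = 1
G(16) = mex{0,3,2} = 1
G_A(16) = 1.
Heap B, S = {4, 6, 7, 8, 9}:
G(0) = 0
G(1) = mex{} = 0
G(2) = mex{} = 0
G(3) = mex{} = 0
G(4) = mex{0} = 1
G(5) = mex{0} = 1
G(6) = mex{0,0} = 1
G(7) = mex{0,0,0} = 1
G(8) = mex{1,0,0,0} = 2
G(9) = mex{1,0,0,0,0} = 2
G(10) = mex{1,1,0,0,0} = 2
G(11) = mex{1,1,1,0,0} = 2
G(12) = mex{2,1,1,1,0} = 3
G(13) = mex{2,1,1,1,1} = 0
G_B(13) = 0.
Heap C, S = {4, 5, 6, 8, 9}:
G(0) = 0
G(1) = mex{} = 0
G(2) = mex{} = 0
G(3) = mex{} = 0
G(4) = mex{0} = 1
G(5) = mex{0,0} = 1
G(6) = mex{0,0,0} = 1
G(7) = mex{0,0,0} = 1
G(8) = mex{1,0,0,0} = 2
G(9) = mex{1,1,0,0,0} = 2
G(10) = mex{1,1,1,0,0} = 2
G(11) = mex{1,1,1,0,0} = 2
G(12) = mex{2,1,1,1,0} = 3
G(13) = mex{2,2,1,1,1} = 0
G(14) = mex{2,2,2,1,1} = 0
G(15) = mex{2,2,2,1,1} = 0
G(16) = mex{3,2,2,2,1} = 0
G(17) = mex{0,3,2,2,2} = 1
G(18) = mex{0,0,3,2,2} = 1
G(19) = mex{0,0,0,2,2} = 1
G(20) = mex{0,0,0,3,2} = 1
G(21) = mex{1,0,0,0,3} = 2
G(22) = mex{1,1,0,0,0} = 2
G(23) = mex{1,1,1,0,0} = 2
G_C(23) = 2.
Combined Grundy value = 1 ⊕ 0 ⊕ 2 = 3.
A winning move leaves total XOR = 0, i.e. changes one component's Grundy value g to g ⊕ X where X is the current total.
Heap A: need g' = 1⊕3 = 2. Options: 16−3→G=0, 16−6→G=3, 16−8→G=2. Hits: 1.
Heap B: need g' = 0⊕3 = 3. Options: 13−4→G=2, 13−6→G=1, 13−7→G=1, 13−8→G=1, 13−9→G=1. Hits: 0.
Heap C: need g' = 2⊕3 = 1. Options: 23−4→G=1, 23−5→G=1, 23−6→G=1, 23−8→G=0, 23−9→G=0. Hits: 3.

4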